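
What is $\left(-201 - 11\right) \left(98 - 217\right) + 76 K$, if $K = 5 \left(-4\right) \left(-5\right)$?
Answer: $32828$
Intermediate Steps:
$K = 100$ ($K = \left(-20\right) \left(-5\right) = 100$)
$\left(-201 - 11\right) \left(98 - 217\right) + 76 K = \left(-201 - 11\right) \left(98 - 217\right) + 76 \cdot 100 = \left(-212\right) \left(-119\right) + 7600 = 25228 + 7600 = 32828$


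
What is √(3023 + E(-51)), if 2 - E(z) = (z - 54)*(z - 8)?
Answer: I*√3170 ≈ 56.303*I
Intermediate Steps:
E(z) = 2 - (-54 + z)*(-8 + z) (E(z) = 2 - (z - 54)*(z - 8) = 2 - (-54 + z)*(-8 + z))
√(3023 + E(-51)) = √(3023 + (-430 - 1*(-51)² + 62*(-51))) = √(3023 + (-430 - 1*2601 - 3162)) = √(3023 + (-430 - 2601 - 3162)) = √(3023 - 6193) = √(-3170) = I*√3170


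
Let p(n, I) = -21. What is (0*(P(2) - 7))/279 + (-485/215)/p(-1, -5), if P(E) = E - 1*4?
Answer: 97/903 ≈ 0.10742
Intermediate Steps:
P(E) = -4 + E (P(E) = E - 4 = -4 + E)
(0*(P(2) - 7))/279 + (-485/215)/p(-1, -5) = (0*((-4 + 2) - 7))/279 - 485/215/(-21) = (0*(-2 - 7))*(1/279) - 485*1/215*(-1/21) = (0*(-9))*(1/279) - 97/43*(-1/21) = 0*(1/279) + 97/903 = 0 + 97/903 = 97/903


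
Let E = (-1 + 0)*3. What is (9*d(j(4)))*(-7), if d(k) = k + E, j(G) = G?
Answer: -63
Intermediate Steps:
E = -3 (E = -1*3 = -3)
d(k) = -3 + k (d(k) = k - 3 = -3 + k)
(9*d(j(4)))*(-7) = (9*(-3 + 4))*(-7) = (9*1)*(-7) = 9*(-7) = -63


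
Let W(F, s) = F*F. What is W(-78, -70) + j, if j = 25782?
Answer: 31866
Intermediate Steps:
W(F, s) = F**2
W(-78, -70) + j = (-78)**2 + 25782 = 6084 + 25782 = 31866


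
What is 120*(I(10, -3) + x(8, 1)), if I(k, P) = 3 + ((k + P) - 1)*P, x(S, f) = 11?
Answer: -480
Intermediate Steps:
I(k, P) = 3 + P*(-1 + P + k) (I(k, P) = 3 + ((P + k) - 1)*P = 3 + (-1 + P + k)*P = 3 + P*(-1 + P + k))
120*(I(10, -3) + x(8, 1)) = 120*((3 + (-3)² - 1*(-3) - 3*10) + 11) = 120*((3 + 9 + 3 - 30) + 11) = 120*(-15 + 11) = 120*(-4) = -480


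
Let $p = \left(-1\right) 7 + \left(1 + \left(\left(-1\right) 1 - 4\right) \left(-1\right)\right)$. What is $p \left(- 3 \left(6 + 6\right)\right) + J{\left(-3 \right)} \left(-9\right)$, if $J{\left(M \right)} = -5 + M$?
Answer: $108$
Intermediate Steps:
$p = -1$ ($p = -7 + \left(1 + \left(-1 - 4\right) \left(-1\right)\right) = -7 + \left(1 - -5\right) = -7 + \left(1 + 5\right) = -7 + 6 = -1$)
$p \left(- 3 \left(6 + 6\right)\right) + J{\left(-3 \right)} \left(-9\right) = - \left(-3\right) \left(6 + 6\right) + \left(-5 - 3\right) \left(-9\right) = - \left(-3\right) 12 - -72 = \left(-1\right) \left(-36\right) + 72 = 36 + 72 = 108$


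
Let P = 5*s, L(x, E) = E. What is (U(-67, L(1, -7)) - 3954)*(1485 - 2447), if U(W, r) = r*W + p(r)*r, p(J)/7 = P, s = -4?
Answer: 2409810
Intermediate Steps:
P = -20 (P = 5*(-4) = -20)
p(J) = -140 (p(J) = 7*(-20) = -140)
U(W, r) = -140*r + W*r (U(W, r) = r*W - 140*r = W*r - 140*r = -140*r + W*r)
(U(-67, L(1, -7)) - 3954)*(1485 - 2447) = (-7*(-140 - 67) - 3954)*(1485 - 2447) = (-7*(-207) - 3954)*(-962) = (1449 - 3954)*(-962) = -2505*(-962) = 2409810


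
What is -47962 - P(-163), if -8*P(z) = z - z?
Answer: -47962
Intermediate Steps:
P(z) = 0 (P(z) = -(z - z)/8 = -⅛*0 = 0)
-47962 - P(-163) = -47962 - 1*0 = -47962 + 0 = -47962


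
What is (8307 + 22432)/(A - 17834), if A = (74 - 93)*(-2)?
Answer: -30739/17796 ≈ -1.7273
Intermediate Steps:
A = 38 (A = -19*(-2) = 38)
(8307 + 22432)/(A - 17834) = (8307 + 22432)/(38 - 17834) = 30739/(-17796) = 30739*(-1/17796) = -30739/17796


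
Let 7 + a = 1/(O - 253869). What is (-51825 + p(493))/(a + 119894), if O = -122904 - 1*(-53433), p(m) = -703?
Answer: -2426343360/5537751797 ≈ -0.43815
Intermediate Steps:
O = -69471 (O = -122904 + 53433 = -69471)
a = -2263381/323340 (a = -7 + 1/(-69471 - 253869) = -7 + 1/(-323340) = -7 - 1/323340 = -2263381/323340 ≈ -7.0000)
(-51825 + p(493))/(a + 119894) = (-51825 - 703)/(-2263381/323340 + 119894) = -52528/38764262579/323340 = -52528*323340/38764262579 = -2426343360/5537751797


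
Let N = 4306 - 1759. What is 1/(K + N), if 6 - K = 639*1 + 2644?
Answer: -1/730 ≈ -0.0013699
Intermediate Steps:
K = -3277 (K = 6 - (639*1 + 2644) = 6 - (639 + 2644) = 6 - 1*3283 = 6 - 3283 = -3277)
N = 2547
1/(K + N) = 1/(-3277 + 2547) = 1/(-730) = -1/730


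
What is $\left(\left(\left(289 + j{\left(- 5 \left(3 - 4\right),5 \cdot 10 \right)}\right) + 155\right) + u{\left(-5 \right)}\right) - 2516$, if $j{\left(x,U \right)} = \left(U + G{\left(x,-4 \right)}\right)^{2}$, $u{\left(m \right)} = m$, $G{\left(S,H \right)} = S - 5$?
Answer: $423$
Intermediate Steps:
$G{\left(S,H \right)} = -5 + S$
$j{\left(x,U \right)} = \left(-5 + U + x\right)^{2}$ ($j{\left(x,U \right)} = \left(U + \left(-5 + x\right)\right)^{2} = \left(-5 + U + x\right)^{2}$)
$\left(\left(\left(289 + j{\left(- 5 \left(3 - 4\right),5 \cdot 10 \right)}\right) + 155\right) + u{\left(-5 \right)}\right) - 2516 = \left(\left(\left(289 + \left(-5 + 5 \cdot 10 - 5 \left(3 - 4\right)\right)^{2}\right) + 155\right) - 5\right) - 2516 = \left(\left(\left(289 + \left(-5 + 50 - -5\right)^{2}\right) + 155\right) - 5\right) - 2516 = \left(\left(\left(289 + \left(-5 + 50 + 5\right)^{2}\right) + 155\right) - 5\right) - 2516 = \left(\left(\left(289 + 50^{2}\right) + 155\right) - 5\right) - 2516 = \left(\left(\left(289 + 2500\right) + 155\right) - 5\right) - 2516 = \left(\left(2789 + 155\right) - 5\right) - 2516 = \left(2944 - 5\right) - 2516 = 2939 - 2516 = 423$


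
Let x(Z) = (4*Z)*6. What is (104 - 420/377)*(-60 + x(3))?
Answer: 465456/377 ≈ 1234.6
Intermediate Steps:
x(Z) = 24*Z
(104 - 420/377)*(-60 + x(3)) = (104 - 420/377)*(-60 + 24*3) = (104 - 420*1/377)*(-60 + 72) = (104 - 420/377)*12 = (38788/377)*12 = 465456/377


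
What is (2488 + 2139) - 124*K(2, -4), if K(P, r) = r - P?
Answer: 5371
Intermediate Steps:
(2488 + 2139) - 124*K(2, -4) = (2488 + 2139) - 124*(-4 - 1*2) = 4627 - 124*(-4 - 2) = 4627 - 124*(-6) = 4627 + 744 = 5371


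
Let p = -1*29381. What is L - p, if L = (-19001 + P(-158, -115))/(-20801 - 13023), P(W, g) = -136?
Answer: 993802081/33824 ≈ 29382.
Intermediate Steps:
p = -29381
L = 19137/33824 (L = (-19001 - 136)/(-20801 - 13023) = -19137/(-33824) = -19137*(-1/33824) = 19137/33824 ≈ 0.56578)
L - p = 19137/33824 - 1*(-29381) = 19137/33824 + 29381 = 993802081/33824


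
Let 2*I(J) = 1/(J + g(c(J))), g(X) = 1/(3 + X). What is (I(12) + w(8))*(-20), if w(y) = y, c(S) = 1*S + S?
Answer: -10454/65 ≈ -160.83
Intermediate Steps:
c(S) = 2*S (c(S) = S + S = 2*S)
I(J) = 1/(2*(J + 1/(3 + 2*J)))
(I(12) + w(8))*(-20) = ((3/2 + 12)/(1 + 12*(3 + 2*12)) + 8)*(-20) = ((27/2)/(1 + 12*(3 + 24)) + 8)*(-20) = ((27/2)/(1 + 12*27) + 8)*(-20) = ((27/2)/(1 + 324) + 8)*(-20) = ((27/2)/325 + 8)*(-20) = ((1/325)*(27/2) + 8)*(-20) = (27/650 + 8)*(-20) = (5227/650)*(-20) = -10454/65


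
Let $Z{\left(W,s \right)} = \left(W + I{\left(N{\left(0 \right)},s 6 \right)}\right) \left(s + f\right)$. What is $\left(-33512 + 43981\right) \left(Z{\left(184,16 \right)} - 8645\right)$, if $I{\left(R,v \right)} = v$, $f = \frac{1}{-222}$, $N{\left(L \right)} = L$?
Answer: $- \frac{4841441395}{111} \approx -4.3617 \cdot 10^{7}$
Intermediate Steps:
$f = - \frac{1}{222} \approx -0.0045045$
$Z{\left(W,s \right)} = \left(- \frac{1}{222} + s\right) \left(W + 6 s\right)$ ($Z{\left(W,s \right)} = \left(W + s 6\right) \left(s - \frac{1}{222}\right) = \left(W + 6 s\right) \left(- \frac{1}{222} + s\right) = \left(- \frac{1}{222} + s\right) \left(W + 6 s\right)$)
$\left(-33512 + 43981\right) \left(Z{\left(184,16 \right)} - 8645\right) = \left(-33512 + 43981\right) \left(\left(6 \cdot 16^{2} - \frac{16}{37} - \frac{92}{111} + 184 \cdot 16\right) - 8645\right) = 10469 \left(\left(6 \cdot 256 - \frac{16}{37} - \frac{92}{111} + 2944\right) - 8645\right) = 10469 \left(\left(1536 - \frac{16}{37} - \frac{92}{111} + 2944\right) - 8645\right) = 10469 \left(\frac{497140}{111} - 8645\right) = 10469 \left(- \frac{462455}{111}\right) = - \frac{4841441395}{111}$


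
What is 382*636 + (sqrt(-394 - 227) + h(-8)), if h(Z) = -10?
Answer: 242942 + 3*I*sqrt(69) ≈ 2.4294e+5 + 24.92*I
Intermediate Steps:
382*636 + (sqrt(-394 - 227) + h(-8)) = 382*636 + (sqrt(-394 - 227) - 10) = 242952 + (sqrt(-621) - 10) = 242952 + (3*I*sqrt(69) - 10) = 242952 + (-10 + 3*I*sqrt(69)) = 242942 + 3*I*sqrt(69)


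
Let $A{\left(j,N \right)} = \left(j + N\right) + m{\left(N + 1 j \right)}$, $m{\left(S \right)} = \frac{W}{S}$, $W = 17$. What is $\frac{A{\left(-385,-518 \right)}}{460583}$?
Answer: $- \frac{815426}{415906449} \approx -0.0019606$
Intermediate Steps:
$m{\left(S \right)} = \frac{17}{S}$
$A{\left(j,N \right)} = N + j + \frac{17}{N + j}$ ($A{\left(j,N \right)} = \left(j + N\right) + \frac{17}{N + 1 j} = \left(N + j\right) + \frac{17}{N + j} = N + j + \frac{17}{N + j}$)
$\frac{A{\left(-385,-518 \right)}}{460583} = \frac{-518 - 385 + \frac{17}{-518 - 385}}{460583} = \left(-518 - 385 + \frac{17}{-903}\right) \frac{1}{460583} = \left(-518 - 385 + 17 \left(- \frac{1}{903}\right)\right) \frac{1}{460583} = \left(-518 - 385 - \frac{17}{903}\right) \frac{1}{460583} = \left(- \frac{815426}{903}\right) \frac{1}{460583} = - \frac{815426}{415906449}$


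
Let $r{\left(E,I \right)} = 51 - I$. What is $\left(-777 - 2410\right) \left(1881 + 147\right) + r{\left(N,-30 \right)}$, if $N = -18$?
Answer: $-6463155$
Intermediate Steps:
$\left(-777 - 2410\right) \left(1881 + 147\right) + r{\left(N,-30 \right)} = \left(-777 - 2410\right) \left(1881 + 147\right) + \left(51 - -30\right) = \left(-3187\right) 2028 + \left(51 + 30\right) = -6463236 + 81 = -6463155$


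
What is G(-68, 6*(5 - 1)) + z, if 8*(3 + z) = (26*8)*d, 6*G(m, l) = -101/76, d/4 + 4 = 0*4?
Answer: -191165/456 ≈ -419.22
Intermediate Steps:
d = -16 (d = -16 + 4*(0*4) = -16 + 4*0 = -16 + 0 = -16)
G(m, l) = -101/456 (G(m, l) = (-101/76)/6 = (-101*1/76)/6 = (⅙)*(-101/76) = -101/456)
z = -419 (z = -3 + ((26*8)*(-16))/8 = -3 + (208*(-16))/8 = -3 + (⅛)*(-3328) = -3 - 416 = -419)
G(-68, 6*(5 - 1)) + z = -101/456 - 419 = -191165/456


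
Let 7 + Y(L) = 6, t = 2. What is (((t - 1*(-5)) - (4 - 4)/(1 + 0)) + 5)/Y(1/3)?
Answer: -12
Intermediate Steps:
Y(L) = -1 (Y(L) = -7 + 6 = -1)
(((t - 1*(-5)) - (4 - 4)/(1 + 0)) + 5)/Y(1/3) = (((2 - 1*(-5)) - (4 - 4)/(1 + 0)) + 5)/(-1) = -(((2 + 5) - 0/1) + 5) = -((7 - 0) + 5) = -((7 - 1*0) + 5) = -((7 + 0) + 5) = -(7 + 5) = -1*12 = -12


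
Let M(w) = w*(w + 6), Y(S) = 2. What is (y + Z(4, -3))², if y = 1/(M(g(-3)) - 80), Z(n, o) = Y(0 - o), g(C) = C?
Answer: 31329/7921 ≈ 3.9552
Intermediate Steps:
Z(n, o) = 2
M(w) = w*(6 + w)
y = -1/89 (y = 1/(-3*(6 - 3) - 80) = 1/(-3*3 - 80) = 1/(-9 - 80) = 1/(-89) = -1/89 ≈ -0.011236)
(y + Z(4, -3))² = (-1/89 + 2)² = (177/89)² = 31329/7921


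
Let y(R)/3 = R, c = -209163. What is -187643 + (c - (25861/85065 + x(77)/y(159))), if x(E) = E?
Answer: -101263025948/255195 ≈ -3.9681e+5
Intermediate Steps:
y(R) = 3*R
-187643 + (c - (25861/85065 + x(77)/y(159))) = -187643 + (-209163 - (25861/85065 + 77/((3*159)))) = -187643 + (-209163 - (25861*(1/85065) + 77/477)) = -187643 + (-209163 - (25861/85065 + 77*(1/477))) = -187643 + (-209163 - (25861/85065 + 77/477)) = -187643 + (-209163 - 1*118778/255195) = -187643 + (-209163 - 118778/255195) = -187643 - 53377470563/255195 = -101263025948/255195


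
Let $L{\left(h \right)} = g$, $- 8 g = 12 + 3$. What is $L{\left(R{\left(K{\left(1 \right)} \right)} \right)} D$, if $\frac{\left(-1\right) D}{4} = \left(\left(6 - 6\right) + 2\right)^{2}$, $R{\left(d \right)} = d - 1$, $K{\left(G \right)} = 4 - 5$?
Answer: $30$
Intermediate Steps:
$K{\left(G \right)} = -1$ ($K{\left(G \right)} = 4 - 5 = -1$)
$R{\left(d \right)} = -1 + d$ ($R{\left(d \right)} = d - 1 = -1 + d$)
$g = - \frac{15}{8}$ ($g = - \frac{12 + 3}{8} = \left(- \frac{1}{8}\right) 15 = - \frac{15}{8} \approx -1.875$)
$L{\left(h \right)} = - \frac{15}{8}$
$D = -16$ ($D = - 4 \left(\left(6 - 6\right) + 2\right)^{2} = - 4 \left(0 + 2\right)^{2} = - 4 \cdot 2^{2} = \left(-4\right) 4 = -16$)
$L{\left(R{\left(K{\left(1 \right)} \right)} \right)} D = \left(- \frac{15}{8}\right) \left(-16\right) = 30$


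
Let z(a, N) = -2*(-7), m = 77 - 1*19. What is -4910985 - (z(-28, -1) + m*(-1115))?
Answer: -4846329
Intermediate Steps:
m = 58 (m = 77 - 19 = 58)
z(a, N) = 14
-4910985 - (z(-28, -1) + m*(-1115)) = -4910985 - (14 + 58*(-1115)) = -4910985 - (14 - 64670) = -4910985 - 1*(-64656) = -4910985 + 64656 = -4846329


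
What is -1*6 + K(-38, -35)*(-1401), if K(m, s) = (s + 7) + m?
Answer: 92460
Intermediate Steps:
K(m, s) = 7 + m + s (K(m, s) = (7 + s) + m = 7 + m + s)
-1*6 + K(-38, -35)*(-1401) = -1*6 + (7 - 38 - 35)*(-1401) = -6 - 66*(-1401) = -6 + 92466 = 92460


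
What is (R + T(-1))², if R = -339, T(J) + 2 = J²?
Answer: 115600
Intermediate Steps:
T(J) = -2 + J²
(R + T(-1))² = (-339 + (-2 + (-1)²))² = (-339 + (-2 + 1))² = (-339 - 1)² = (-340)² = 115600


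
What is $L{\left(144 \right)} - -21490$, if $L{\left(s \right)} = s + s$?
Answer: $21778$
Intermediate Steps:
$L{\left(s \right)} = 2 s$
$L{\left(144 \right)} - -21490 = 2 \cdot 144 - -21490 = 288 + 21490 = 21778$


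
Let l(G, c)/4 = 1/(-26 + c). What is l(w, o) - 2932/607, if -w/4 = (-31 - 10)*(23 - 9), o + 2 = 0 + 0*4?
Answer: -21131/4249 ≈ -4.9732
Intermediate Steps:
o = -2 (o = -2 + (0 + 0*4) = -2 + (0 + 0) = -2 + 0 = -2)
w = 2296 (w = -4*(-31 - 10)*(23 - 9) = -(-164)*14 = -4*(-574) = 2296)
l(G, c) = 4/(-26 + c)
l(w, o) - 2932/607 = 4/(-26 - 2) - 2932/607 = 4/(-28) - 2932/607 = 4*(-1/28) - 1*2932/607 = -⅐ - 2932/607 = -21131/4249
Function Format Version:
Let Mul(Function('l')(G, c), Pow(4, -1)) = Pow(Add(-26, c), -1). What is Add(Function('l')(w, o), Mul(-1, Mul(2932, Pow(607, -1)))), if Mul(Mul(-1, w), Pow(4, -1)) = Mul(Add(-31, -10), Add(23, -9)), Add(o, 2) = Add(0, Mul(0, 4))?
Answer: Rational(-21131, 4249) ≈ -4.9732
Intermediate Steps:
o = -2 (o = Add(-2, Add(0, Mul(0, 4))) = Add(-2, Add(0, 0)) = Add(-2, 0) = -2)
w = 2296 (w = Mul(-4, Mul(Add(-31, -10), Add(23, -9))) = Mul(-4, Mul(-41, 14)) = Mul(-4, -574) = 2296)
Function('l')(G, c) = Mul(4, Pow(Add(-26, c), -1))
Add(Function('l')(w, o), Mul(-1, Mul(2932, Pow(607, -1)))) = Add(Mul(4, Pow(Add(-26, -2), -1)), Mul(-1, Mul(2932, Pow(607, -1)))) = Add(Mul(4, Pow(-28, -1)), Mul(-1, Mul(2932, Rational(1, 607)))) = Add(Mul(4, Rational(-1, 28)), Mul(-1, Rational(2932, 607))) = Add(Rational(-1, 7), Rational(-2932, 607)) = Rational(-21131, 4249)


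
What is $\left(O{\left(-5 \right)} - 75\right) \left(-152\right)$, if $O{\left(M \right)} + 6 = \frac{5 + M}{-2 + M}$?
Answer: $12312$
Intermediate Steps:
$O{\left(M \right)} = -6 + \frac{5 + M}{-2 + M}$
$\left(O{\left(-5 \right)} - 75\right) \left(-152\right) = \left(\frac{17 - -25}{-2 - 5} - 75\right) \left(-152\right) = \left(\frac{17 + 25}{-7} - 75\right) \left(-152\right) = \left(\left(- \frac{1}{7}\right) 42 - 75\right) \left(-152\right) = \left(-6 - 75\right) \left(-152\right) = \left(-81\right) \left(-152\right) = 12312$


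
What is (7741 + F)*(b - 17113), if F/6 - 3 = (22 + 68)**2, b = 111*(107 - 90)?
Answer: -858122134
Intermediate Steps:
b = 1887 (b = 111*17 = 1887)
F = 48618 (F = 18 + 6*(22 + 68)**2 = 18 + 6*90**2 = 18 + 6*8100 = 18 + 48600 = 48618)
(7741 + F)*(b - 17113) = (7741 + 48618)*(1887 - 17113) = 56359*(-15226) = -858122134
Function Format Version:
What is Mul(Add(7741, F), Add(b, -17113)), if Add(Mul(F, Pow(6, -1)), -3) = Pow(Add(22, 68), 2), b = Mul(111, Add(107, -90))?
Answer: -858122134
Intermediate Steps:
b = 1887 (b = Mul(111, 17) = 1887)
F = 48618 (F = Add(18, Mul(6, Pow(Add(22, 68), 2))) = Add(18, Mul(6, Pow(90, 2))) = Add(18, Mul(6, 8100)) = Add(18, 48600) = 48618)
Mul(Add(7741, F), Add(b, -17113)) = Mul(Add(7741, 48618), Add(1887, -17113)) = Mul(56359, -15226) = -858122134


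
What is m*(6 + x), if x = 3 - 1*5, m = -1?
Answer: -4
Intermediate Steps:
x = -2 (x = 3 - 5 = -2)
m*(6 + x) = -(6 - 2) = -1*4 = -4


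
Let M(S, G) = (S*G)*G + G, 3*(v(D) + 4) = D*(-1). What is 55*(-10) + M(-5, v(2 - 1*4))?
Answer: -5480/9 ≈ -608.89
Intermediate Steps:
v(D) = -4 - D/3 (v(D) = -4 + (D*(-1))/3 = -4 + (-D)/3 = -4 - D/3)
M(S, G) = G + S*G² (M(S, G) = (G*S)*G + G = S*G² + G = G + S*G²)
55*(-10) + M(-5, v(2 - 1*4)) = 55*(-10) + (-4 - (2 - 1*4)/3)*(1 + (-4 - (2 - 1*4)/3)*(-5)) = -550 + (-4 - (2 - 4)/3)*(1 + (-4 - (2 - 4)/3)*(-5)) = -550 + (-4 - ⅓*(-2))*(1 + (-4 - ⅓*(-2))*(-5)) = -550 + (-4 + ⅔)*(1 + (-4 + ⅔)*(-5)) = -550 - 10*(1 - 10/3*(-5))/3 = -550 - 10*(1 + 50/3)/3 = -550 - 10/3*53/3 = -550 - 530/9 = -5480/9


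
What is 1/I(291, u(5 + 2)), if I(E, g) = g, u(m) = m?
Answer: ⅐ ≈ 0.14286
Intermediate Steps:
1/I(291, u(5 + 2)) = 1/(5 + 2) = 1/7 = ⅐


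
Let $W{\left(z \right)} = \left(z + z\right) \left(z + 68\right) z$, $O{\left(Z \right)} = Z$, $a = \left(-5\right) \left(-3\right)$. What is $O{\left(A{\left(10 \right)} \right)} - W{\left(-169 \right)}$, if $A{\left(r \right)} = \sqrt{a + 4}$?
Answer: $5769322 + \sqrt{19} \approx 5.7693 \cdot 10^{6}$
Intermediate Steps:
$a = 15$
$A{\left(r \right)} = \sqrt{19}$ ($A{\left(r \right)} = \sqrt{15 + 4} = \sqrt{19}$)
$W{\left(z \right)} = 2 z^{2} \left(68 + z\right)$ ($W{\left(z \right)} = 2 z \left(68 + z\right) z = 2 z^{2} \left(68 + z\right)$)
$O{\left(A{\left(10 \right)} \right)} - W{\left(-169 \right)} = \sqrt{19} - 2 \left(-169\right)^{2} \left(68 - 169\right) = \sqrt{19} - 2 \cdot 28561 \left(-101\right) = \sqrt{19} - -5769322 = \sqrt{19} + 5769322 = 5769322 + \sqrt{19}$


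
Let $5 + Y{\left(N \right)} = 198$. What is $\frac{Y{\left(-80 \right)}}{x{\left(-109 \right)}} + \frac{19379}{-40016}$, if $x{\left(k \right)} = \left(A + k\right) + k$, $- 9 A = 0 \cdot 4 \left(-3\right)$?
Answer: $- \frac{5973855}{4361744} \approx -1.3696$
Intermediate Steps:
$Y{\left(N \right)} = 193$ ($Y{\left(N \right)} = -5 + 198 = 193$)
$A = 0$ ($A = - \frac{0 \cdot 4 \left(-3\right)}{9} = - \frac{0 \left(-3\right)}{9} = \left(- \frac{1}{9}\right) 0 = 0$)
$x{\left(k \right)} = 2 k$ ($x{\left(k \right)} = \left(0 + k\right) + k = k + k = 2 k$)
$\frac{Y{\left(-80 \right)}}{x{\left(-109 \right)}} + \frac{19379}{-40016} = \frac{193}{2 \left(-109\right)} + \frac{19379}{-40016} = \frac{193}{-218} + 19379 \left(- \frac{1}{40016}\right) = 193 \left(- \frac{1}{218}\right) - \frac{19379}{40016} = - \frac{193}{218} - \frac{19379}{40016} = - \frac{5973855}{4361744}$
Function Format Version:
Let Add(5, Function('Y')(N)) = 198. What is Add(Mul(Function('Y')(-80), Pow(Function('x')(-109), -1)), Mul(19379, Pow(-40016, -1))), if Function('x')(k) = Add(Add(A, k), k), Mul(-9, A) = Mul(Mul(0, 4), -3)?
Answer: Rational(-5973855, 4361744) ≈ -1.3696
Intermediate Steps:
Function('Y')(N) = 193 (Function('Y')(N) = Add(-5, 198) = 193)
A = 0 (A = Mul(Rational(-1, 9), Mul(Mul(0, 4), -3)) = Mul(Rational(-1, 9), Mul(0, -3)) = Mul(Rational(-1, 9), 0) = 0)
Function('x')(k) = Mul(2, k) (Function('x')(k) = Add(Add(0, k), k) = Add(k, k) = Mul(2, k))
Add(Mul(Function('Y')(-80), Pow(Function('x')(-109), -1)), Mul(19379, Pow(-40016, -1))) = Add(Mul(193, Pow(Mul(2, -109), -1)), Mul(19379, Pow(-40016, -1))) = Add(Mul(193, Pow(-218, -1)), Mul(19379, Rational(-1, 40016))) = Add(Mul(193, Rational(-1, 218)), Rational(-19379, 40016)) = Add(Rational(-193, 218), Rational(-19379, 40016)) = Rational(-5973855, 4361744)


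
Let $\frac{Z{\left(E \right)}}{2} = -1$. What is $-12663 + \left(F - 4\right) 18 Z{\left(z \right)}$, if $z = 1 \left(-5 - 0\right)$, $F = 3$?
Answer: $-12627$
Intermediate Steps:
$z = -5$ ($z = 1 \left(-5 + 0\right) = 1 \left(-5\right) = -5$)
$Z{\left(E \right)} = -2$ ($Z{\left(E \right)} = 2 \left(-1\right) = -2$)
$-12663 + \left(F - 4\right) 18 Z{\left(z \right)} = -12663 + \left(3 - 4\right) 18 \left(-2\right) = -12663 + \left(-1\right) 18 \left(-2\right) = -12663 - -36 = -12663 + 36 = -12627$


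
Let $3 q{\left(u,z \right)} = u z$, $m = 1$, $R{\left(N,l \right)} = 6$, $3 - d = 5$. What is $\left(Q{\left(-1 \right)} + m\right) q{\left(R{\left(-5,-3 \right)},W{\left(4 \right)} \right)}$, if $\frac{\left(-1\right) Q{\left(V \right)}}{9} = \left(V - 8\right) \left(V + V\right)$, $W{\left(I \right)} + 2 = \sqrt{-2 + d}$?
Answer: $644 - 644 i \approx 644.0 - 644.0 i$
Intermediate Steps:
$d = -2$ ($d = 3 - 5 = -2$)
$W{\left(I \right)} = -2 + 2 i$ ($W{\left(I \right)} = -2 + \sqrt{-2 - 2} = -2 + \sqrt{-4} = -2 + 2 i$)
$Q{\left(V \right)} = - 18 V \left(-8 + V\right)$ ($Q{\left(V \right)} = - 9 \left(V - 8\right) \left(V + V\right) = - 9 \left(-8 + V\right) 2 V = - 9 \cdot 2 V \left(-8 + V\right) = - 18 V \left(-8 + V\right)$)
$q{\left(u,z \right)} = \frac{u z}{3}$
$\left(Q{\left(-1 \right)} + m\right) q{\left(R{\left(-5,-3 \right)},W{\left(4 \right)} \right)} = \left(18 \left(-1\right) \left(8 - -1\right) + 1\right) \frac{1}{3} \cdot 6 \left(-2 + 2 i\right) = \left(18 \left(-1\right) \left(8 + 1\right) + 1\right) \left(-4 + 4 i\right) = \left(18 \left(-1\right) 9 + 1\right) \left(-4 + 4 i\right) = \left(-162 + 1\right) \left(-4 + 4 i\right) = - 161 \left(-4 + 4 i\right) = 644 - 644 i$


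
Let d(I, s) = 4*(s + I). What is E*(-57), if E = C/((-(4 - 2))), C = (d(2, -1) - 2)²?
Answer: 114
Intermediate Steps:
d(I, s) = 4*I + 4*s (d(I, s) = 4*(I + s) = 4*I + 4*s)
C = 4 (C = ((4*2 + 4*(-1)) - 2)² = ((8 - 4) - 2)² = (4 - 2)² = 2² = 4)
E = -2 (E = 4/((-(4 - 2))) = 4/((-1*2)) = 4/(-2) = 4*(-½) = -2)
E*(-57) = -2*(-57) = 114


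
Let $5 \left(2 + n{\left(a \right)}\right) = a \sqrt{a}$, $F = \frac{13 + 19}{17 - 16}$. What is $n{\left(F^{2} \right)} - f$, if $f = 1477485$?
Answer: $- \frac{7354667}{5} \approx -1.4709 \cdot 10^{6}$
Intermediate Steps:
$F = 32$ ($F = \frac{32}{1} = 32 \cdot 1 = 32$)
$n{\left(a \right)} = -2 + \frac{a^{\frac{3}{2}}}{5}$ ($n{\left(a \right)} = -2 + \frac{a \sqrt{a}}{5} = -2 + \frac{a^{\frac{3}{2}}}{5}$)
$n{\left(F^{2} \right)} - f = \left(-2 + \frac{\left(32^{2}\right)^{\frac{3}{2}}}{5}\right) - 1477485 = \left(-2 + \frac{1024^{\frac{3}{2}}}{5}\right) - 1477485 = \left(-2 + \frac{1}{5} \cdot 32768\right) - 1477485 = \left(-2 + \frac{32768}{5}\right) - 1477485 = \frac{32758}{5} - 1477485 = - \frac{7354667}{5}$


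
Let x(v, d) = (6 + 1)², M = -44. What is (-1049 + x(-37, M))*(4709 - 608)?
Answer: -4101000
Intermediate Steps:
x(v, d) = 49 (x(v, d) = 7² = 49)
(-1049 + x(-37, M))*(4709 - 608) = (-1049 + 49)*(4709 - 608) = -1000*4101 = -4101000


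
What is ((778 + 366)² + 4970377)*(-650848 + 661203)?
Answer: 65020215115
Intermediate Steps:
((778 + 366)² + 4970377)*(-650848 + 661203) = (1144² + 4970377)*10355 = (1308736 + 4970377)*10355 = 6279113*10355 = 65020215115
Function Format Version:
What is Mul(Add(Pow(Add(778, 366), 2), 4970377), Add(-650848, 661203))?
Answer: 65020215115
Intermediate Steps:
Mul(Add(Pow(Add(778, 366), 2), 4970377), Add(-650848, 661203)) = Mul(Add(Pow(1144, 2), 4970377), 10355) = Mul(Add(1308736, 4970377), 10355) = Mul(6279113, 10355) = 65020215115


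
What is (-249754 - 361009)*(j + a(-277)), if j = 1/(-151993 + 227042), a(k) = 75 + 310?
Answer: -17647304279758/75049 ≈ -2.3514e+8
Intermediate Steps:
a(k) = 385
j = 1/75049 ≈ 1.3325e-5
(-249754 - 361009)*(j + a(-277)) = (-249754 - 361009)*(1/75049 + 385) = -610763*28893866/75049 = -17647304279758/75049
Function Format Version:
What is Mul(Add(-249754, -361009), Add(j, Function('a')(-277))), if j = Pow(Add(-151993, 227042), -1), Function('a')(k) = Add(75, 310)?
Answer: Rational(-17647304279758, 75049) ≈ -2.3514e+8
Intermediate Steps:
Function('a')(k) = 385
j = Rational(1, 75049) (j = Pow(75049, -1) = Rational(1, 75049) ≈ 1.3325e-5)
Mul(Add(-249754, -361009), Add(j, Function('a')(-277))) = Mul(Add(-249754, -361009), Add(Rational(1, 75049), 385)) = Mul(-610763, Rational(28893866, 75049)) = Rational(-17647304279758, 75049)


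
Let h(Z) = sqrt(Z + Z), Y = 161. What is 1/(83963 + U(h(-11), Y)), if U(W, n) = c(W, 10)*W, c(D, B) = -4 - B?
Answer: 7633/640889971 + 14*I*sqrt(22)/7049789681 ≈ 1.191e-5 + 9.3146e-9*I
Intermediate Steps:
h(Z) = sqrt(2)*sqrt(Z) (h(Z) = sqrt(2*Z) = sqrt(2)*sqrt(Z))
U(W, n) = -14*W (U(W, n) = (-4 - 1*10)*W = (-4 - 10)*W = -14*W)
1/(83963 + U(h(-11), Y)) = 1/(83963 - 14*sqrt(2)*sqrt(-11)) = 1/(83963 - 14*sqrt(2)*I*sqrt(11)) = 1/(83963 - 14*I*sqrt(22))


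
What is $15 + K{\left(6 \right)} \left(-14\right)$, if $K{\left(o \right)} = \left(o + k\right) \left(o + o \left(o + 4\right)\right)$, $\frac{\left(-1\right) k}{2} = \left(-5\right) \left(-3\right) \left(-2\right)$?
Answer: $-60969$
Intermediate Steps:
$k = 60$ ($k = - 2 \left(-5\right) \left(-3\right) \left(-2\right) = - 2 \cdot 15 \left(-2\right) = \left(-2\right) \left(-30\right) = 60$)
$K{\left(o \right)} = \left(60 + o\right) \left(o + o \left(4 + o\right)\right)$ ($K{\left(o \right)} = \left(o + 60\right) \left(o + o \left(o + 4\right)\right) = \left(60 + o\right) \left(o + o \left(4 + o\right)\right)$)
$15 + K{\left(6 \right)} \left(-14\right) = 15 + 6 \left(300 + 6^{2} + 65 \cdot 6\right) \left(-14\right) = 15 + 6 \left(300 + 36 + 390\right) \left(-14\right) = 15 + 6 \cdot 726 \left(-14\right) = 15 + 4356 \left(-14\right) = 15 - 60984 = -60969$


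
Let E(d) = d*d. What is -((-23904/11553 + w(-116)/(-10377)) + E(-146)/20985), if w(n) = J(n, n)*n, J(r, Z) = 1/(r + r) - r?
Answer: -136057593943/559065959730 ≈ -0.24337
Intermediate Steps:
E(d) = d²
J(r, Z) = 1/(2*r) - r
w(n) = n*(1/(2*n) - n) (w(n) = (1/(2*n) - n)*n = n*(1/(2*n) - n))
-((-23904/11553 + w(-116)/(-10377)) + E(-146)/20985) = -((-23904/11553 + (½ - 1*(-116)²)/(-10377)) + (-146)²/20985) = -((-23904*1/11553 + (½ - 1*13456)*(-1/10377)) + 21316*(1/20985)) = -((-7968/3851 + (½ - 13456)*(-1/10377)) + 21316/20985) = -((-7968/3851 - 26911/2*(-1/10377)) + 21316/20985) = -((-7968/3851 + 26911/20754) + 21316/20985) = -(-61733611/79923654 + 21316/20985) = -1*136057593943/559065959730 = -136057593943/559065959730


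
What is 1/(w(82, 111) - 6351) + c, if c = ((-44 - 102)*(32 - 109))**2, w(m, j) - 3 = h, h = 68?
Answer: 793682501919/6280 ≈ 1.2638e+8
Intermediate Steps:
w(m, j) = 71 (w(m, j) = 3 + 68 = 71)
c = 126382564 (c = (-146*(-77))**2 = 11242**2 = 126382564)
1/(w(82, 111) - 6351) + c = 1/(71 - 6351) + 126382564 = 1/(-6280) + 126382564 = -1/6280 + 126382564 = 793682501919/6280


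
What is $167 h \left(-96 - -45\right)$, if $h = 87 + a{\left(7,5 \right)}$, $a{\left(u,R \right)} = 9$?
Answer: $-817632$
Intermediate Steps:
$h = 96$ ($h = 87 + 9 = 96$)
$167 h \left(-96 - -45\right) = 167 \cdot 96 \left(-96 - -45\right) = 16032 \left(-96 + 45\right) = 16032 \left(-51\right) = -817632$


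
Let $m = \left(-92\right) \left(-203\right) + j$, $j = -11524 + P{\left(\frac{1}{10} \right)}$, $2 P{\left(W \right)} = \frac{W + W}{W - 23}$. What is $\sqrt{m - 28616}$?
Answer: $\frac{i \sqrt{1125593853}}{229} \approx 146.51 i$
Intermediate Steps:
$P{\left(W \right)} = \frac{W}{-23 + W}$ ($P{\left(W \right)} = \frac{\left(W + W\right) \frac{1}{W - 23}}{2} = \frac{2 W \frac{1}{-23 + W}}{2} = \frac{W}{-23 + W}$)
$j = - \frac{2638997}{229}$ ($j = -11524 + \frac{1}{10 \left(-23 + \frac{1}{10}\right)} = -11524 + \frac{1}{10 \left(- \frac{229}{10}\right)} = -11524 + \frac{1}{10} \left(- \frac{10}{229}\right) = -11524 - \frac{1}{229} = - \frac{2638997}{229} \approx -11524.0$)
$m = \frac{1637807}{229}$ ($m = \left(-92\right) \left(-203\right) - \frac{2638997}{229} = 18676 - \frac{2638997}{229} = \frac{1637807}{229} \approx 7152.0$)
$\sqrt{m - 28616} = \sqrt{\frac{1637807}{229} - 28616} = \sqrt{- \frac{4915257}{229}} = \frac{i \sqrt{1125593853}}{229}$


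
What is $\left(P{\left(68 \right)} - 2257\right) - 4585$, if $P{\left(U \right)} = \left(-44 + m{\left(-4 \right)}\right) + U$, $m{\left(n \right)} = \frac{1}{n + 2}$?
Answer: $- \frac{13637}{2} \approx -6818.5$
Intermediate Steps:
$m{\left(n \right)} = \frac{1}{2 + n}$
$P{\left(U \right)} = - \frac{89}{2} + U$ ($P{\left(U \right)} = \left(-44 + \frac{1}{2 - 4}\right) + U = \left(-44 + \frac{1}{-2}\right) + U = \left(-44 - \frac{1}{2}\right) + U = - \frac{89}{2} + U$)
$\left(P{\left(68 \right)} - 2257\right) - 4585 = \left(\left(- \frac{89}{2} + 68\right) - 2257\right) - 4585 = \left(\frac{47}{2} - 2257\right) - 4585 = - \frac{4467}{2} - 4585 = - \frac{13637}{2}$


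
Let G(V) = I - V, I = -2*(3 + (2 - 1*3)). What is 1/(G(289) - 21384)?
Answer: -1/21677 ≈ -4.6132e-5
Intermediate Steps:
I = -4 (I = -2*(3 + (2 - 3)) = -2*(3 - 1) = -2*2 = -4)
G(V) = -4 - V
1/(G(289) - 21384) = 1/((-4 - 1*289) - 21384) = 1/((-4 - 289) - 21384) = 1/(-293 - 21384) = 1/(-21677) = -1/21677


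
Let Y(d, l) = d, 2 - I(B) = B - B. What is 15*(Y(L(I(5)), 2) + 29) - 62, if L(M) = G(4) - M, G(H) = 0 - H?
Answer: 283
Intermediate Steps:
I(B) = 2 (I(B) = 2 - (B - B) = 2 - 1*0 = 2 + 0 = 2)
G(H) = -H
L(M) = -4 - M (L(M) = -1*4 - M = -4 - M)
15*(Y(L(I(5)), 2) + 29) - 62 = 15*((-4 - 1*2) + 29) - 62 = 15*((-4 - 2) + 29) - 62 = 15*(-6 + 29) - 62 = 15*23 - 62 = 345 - 62 = 283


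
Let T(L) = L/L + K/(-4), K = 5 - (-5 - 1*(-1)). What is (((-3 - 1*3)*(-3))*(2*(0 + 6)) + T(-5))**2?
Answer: 737881/16 ≈ 46118.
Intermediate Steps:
K = 9 (K = 5 - (-5 + 1) = 5 - 1*(-4) = 5 + 4 = 9)
T(L) = -5/4 (T(L) = L/L + 9/(-4) = 1 + 9*(-1/4) = 1 - 9/4 = -5/4)
(((-3 - 1*3)*(-3))*(2*(0 + 6)) + T(-5))**2 = (((-3 - 1*3)*(-3))*(2*(0 + 6)) - 5/4)**2 = (((-3 - 3)*(-3))*(2*6) - 5/4)**2 = (-6*(-3)*12 - 5/4)**2 = (18*12 - 5/4)**2 = (216 - 5/4)**2 = (859/4)**2 = 737881/16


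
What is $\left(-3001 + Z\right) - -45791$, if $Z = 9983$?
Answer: $52773$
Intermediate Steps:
$\left(-3001 + Z\right) - -45791 = \left(-3001 + 9983\right) - -45791 = 6982 + 45791 = 52773$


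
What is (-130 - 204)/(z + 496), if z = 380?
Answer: -167/438 ≈ -0.38128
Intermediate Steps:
(-130 - 204)/(z + 496) = (-130 - 204)/(380 + 496) = -334/876 = -334*1/876 = -167/438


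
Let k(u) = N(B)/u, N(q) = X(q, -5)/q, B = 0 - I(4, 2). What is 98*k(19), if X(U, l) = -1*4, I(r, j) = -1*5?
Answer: -392/95 ≈ -4.1263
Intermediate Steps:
I(r, j) = -5
X(U, l) = -4
B = 5 (B = 0 - 1*(-5) = 0 + 5 = 5)
N(q) = -4/q
k(u) = -4/(5*u) (k(u) = (-4/5)/u = (-4*⅕)/u = -4/(5*u))
98*k(19) = 98*(-⅘/19) = 98*(-⅘*1/19) = 98*(-4/95) = -392/95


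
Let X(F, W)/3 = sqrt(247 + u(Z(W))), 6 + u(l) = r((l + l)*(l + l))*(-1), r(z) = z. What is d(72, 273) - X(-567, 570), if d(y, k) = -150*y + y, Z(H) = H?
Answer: -10728 - 3*I*sqrt(1299359) ≈ -10728.0 - 3419.7*I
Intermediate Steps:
u(l) = -6 - 4*l**2 (u(l) = -6 + ((l + l)*(l + l))*(-1) = -6 + ((2*l)*(2*l))*(-1) = -6 + (4*l**2)*(-1) = -6 - 4*l**2)
X(F, W) = 3*sqrt(241 - 4*W**2) (X(F, W) = 3*sqrt(247 + (-6 - 4*W**2)) = 3*sqrt(241 - 4*W**2))
d(y, k) = -149*y
d(72, 273) - X(-567, 570) = -149*72 - 3*sqrt(241 - 4*570**2) = -10728 - 3*sqrt(241 - 4*324900) = -10728 - 3*sqrt(241 - 1299600) = -10728 - 3*sqrt(-1299359) = -10728 - 3*I*sqrt(1299359)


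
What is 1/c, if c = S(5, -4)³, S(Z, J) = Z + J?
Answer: 1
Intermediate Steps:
S(Z, J) = J + Z
c = 1 (c = (-4 + 5)³ = 1³ = 1)
1/c = 1/1 = 1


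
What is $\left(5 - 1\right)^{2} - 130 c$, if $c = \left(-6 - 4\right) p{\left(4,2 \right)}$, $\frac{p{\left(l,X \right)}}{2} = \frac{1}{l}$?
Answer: $666$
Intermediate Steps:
$p{\left(l,X \right)} = \frac{2}{l}$
$c = -5$ ($c = \left(-6 - 4\right) \frac{2}{4} = - 10 \cdot 2 \cdot \frac{1}{4} = \left(-10\right) \frac{1}{2} = -5$)
$\left(5 - 1\right)^{2} - 130 c = \left(5 - 1\right)^{2} - -650 = 4^{2} + 650 = 16 + 650 = 666$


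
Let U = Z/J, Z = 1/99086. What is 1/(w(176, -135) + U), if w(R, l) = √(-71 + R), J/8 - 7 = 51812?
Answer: -41076299472/177162549722909885272319 + 1687262378313427478784*√105/177162549722909885272319 ≈ 0.097590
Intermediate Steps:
J = 414552 (J = 56 + 8*51812 = 56 + 414496 = 414552)
Z = 1/99086 ≈ 1.0092e-5
U = 1/41076299472 (U = (1/99086)/414552 = (1/99086)*(1/414552) = 1/41076299472 ≈ 2.4345e-11)
1/(w(176, -135) + U) = 1/(√(-71 + 176) + 1/41076299472) = 1/(√105 + 1/41076299472) = 1/(1/41076299472 + √105)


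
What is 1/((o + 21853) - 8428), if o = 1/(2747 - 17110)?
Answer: 14363/192823274 ≈ 7.4488e-5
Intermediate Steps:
o = -1/14363 (o = 1/(-14363) = -1/14363 ≈ -6.9623e-5)
1/((o + 21853) - 8428) = 1/((-1/14363 + 21853) - 8428) = 1/(313874638/14363 - 8428) = 1/(192823274/14363) = 14363/192823274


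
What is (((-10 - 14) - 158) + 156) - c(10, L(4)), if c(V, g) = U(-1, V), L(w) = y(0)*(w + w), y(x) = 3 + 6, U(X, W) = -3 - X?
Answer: -24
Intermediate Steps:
y(x) = 9
L(w) = 18*w (L(w) = 9*(w + w) = 9*(2*w) = 18*w)
c(V, g) = -2 (c(V, g) = -3 - 1*(-1) = -3 + 1 = -2)
(((-10 - 14) - 158) + 156) - c(10, L(4)) = (((-10 - 14) - 158) + 156) - 1*(-2) = ((-24 - 158) + 156) + 2 = (-182 + 156) + 2 = -26 + 2 = -24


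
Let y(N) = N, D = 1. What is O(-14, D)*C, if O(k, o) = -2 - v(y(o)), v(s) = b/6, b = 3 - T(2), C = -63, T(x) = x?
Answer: 273/2 ≈ 136.50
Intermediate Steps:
b = 1 (b = 3 - 1*2 = 3 - 2 = 1)
v(s) = ⅙ (v(s) = 1/6 = 1*(⅙) = ⅙)
O(k, o) = -13/6 (O(k, o) = -2 - 1*⅙ = -2 - ⅙ = -13/6)
O(-14, D)*C = -13/6*(-63) = 273/2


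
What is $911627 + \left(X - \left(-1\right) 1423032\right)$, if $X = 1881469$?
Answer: $4216128$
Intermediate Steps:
$911627 + \left(X - \left(-1\right) 1423032\right) = 911627 + \left(1881469 - \left(-1\right) 1423032\right) = 911627 + \left(1881469 - -1423032\right) = 911627 + \left(1881469 + 1423032\right) = 911627 + 3304501 = 4216128$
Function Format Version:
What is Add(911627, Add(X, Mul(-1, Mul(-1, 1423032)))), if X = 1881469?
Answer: 4216128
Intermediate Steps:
Add(911627, Add(X, Mul(-1, Mul(-1, 1423032)))) = Add(911627, Add(1881469, Mul(-1, Mul(-1, 1423032)))) = Add(911627, Add(1881469, Mul(-1, -1423032))) = Add(911627, Add(1881469, 1423032)) = Add(911627, 3304501) = 4216128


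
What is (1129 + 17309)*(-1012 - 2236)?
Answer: -59886624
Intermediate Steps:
(1129 + 17309)*(-1012 - 2236) = 18438*(-3248) = -59886624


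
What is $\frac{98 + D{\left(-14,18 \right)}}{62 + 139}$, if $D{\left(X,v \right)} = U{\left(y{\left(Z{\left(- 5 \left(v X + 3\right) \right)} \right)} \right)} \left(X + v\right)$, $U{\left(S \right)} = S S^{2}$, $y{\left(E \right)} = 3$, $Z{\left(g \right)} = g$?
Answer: $\frac{206}{201} \approx 1.0249$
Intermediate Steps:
$U{\left(S \right)} = S^{3}$
$D{\left(X,v \right)} = 27 X + 27 v$ ($D{\left(X,v \right)} = 3^{3} \left(X + v\right) = 27 \left(X + v\right) = 27 X + 27 v$)
$\frac{98 + D{\left(-14,18 \right)}}{62 + 139} = \frac{98 + \left(27 \left(-14\right) + 27 \cdot 18\right)}{62 + 139} = \frac{98 + \left(-378 + 486\right)}{201} = \left(98 + 108\right) \frac{1}{201} = 206 \cdot \frac{1}{201} = \frac{206}{201}$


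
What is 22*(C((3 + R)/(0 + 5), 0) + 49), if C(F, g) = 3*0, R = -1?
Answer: 1078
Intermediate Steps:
C(F, g) = 0
22*(C((3 + R)/(0 + 5), 0) + 49) = 22*(0 + 49) = 22*49 = 1078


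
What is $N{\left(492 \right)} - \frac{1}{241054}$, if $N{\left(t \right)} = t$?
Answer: $\frac{118598567}{241054} \approx 492.0$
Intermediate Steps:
$N{\left(492 \right)} - \frac{1}{241054} = 492 - \frac{1}{241054} = \frac{118598567}{241054}$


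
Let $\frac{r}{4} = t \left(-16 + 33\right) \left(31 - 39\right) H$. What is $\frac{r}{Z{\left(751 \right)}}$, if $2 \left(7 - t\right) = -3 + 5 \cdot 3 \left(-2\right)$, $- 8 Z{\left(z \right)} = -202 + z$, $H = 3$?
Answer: $\frac{102272}{183} \approx 558.86$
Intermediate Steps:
$Z{\left(z \right)} = \frac{101}{4} - \frac{z}{8}$ ($Z{\left(z \right)} = - \frac{-202 + z}{8} = \frac{101}{4} - \frac{z}{8}$)
$t = \frac{47}{2}$ ($t = 7 - \frac{-3 + 5 \cdot 3 \left(-2\right)}{2} = 7 - \frac{-3 + 5 \left(-6\right)}{2} = 7 - \frac{-3 - 30}{2} = 7 - - \frac{33}{2} = 7 + \frac{33}{2} = \frac{47}{2} \approx 23.5$)
$r = -38352$ ($r = 4 \frac{47 \left(-16 + 33\right) \left(31 - 39\right)}{2} \cdot 3 = 4 \frac{47 \cdot 17 \left(-8\right)}{2} \cdot 3 = 4 \cdot \frac{47}{2} \left(-136\right) 3 = 4 \left(\left(-3196\right) 3\right) = 4 \left(-9588\right) = -38352$)
$\frac{r}{Z{\left(751 \right)}} = - \frac{38352}{\frac{101}{4} - \frac{751}{8}} = - \frac{38352}{- \frac{549}{8}} = \left(-38352\right) \left(- \frac{8}{549}\right) = \frac{102272}{183}$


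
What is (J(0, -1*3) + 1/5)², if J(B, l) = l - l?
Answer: 1/25 ≈ 0.040000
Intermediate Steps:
J(B, l) = 0
(J(0, -1*3) + 1/5)² = (0 + 1/5)² = (0 + ⅕)² = (⅕)² = 1/25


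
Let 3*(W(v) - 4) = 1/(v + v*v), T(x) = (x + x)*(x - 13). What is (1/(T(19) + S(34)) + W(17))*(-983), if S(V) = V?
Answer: -236717213/60129 ≈ -3936.8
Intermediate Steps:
T(x) = 2*x*(-13 + x) (T(x) = (2*x)*(-13 + x) = 2*x*(-13 + x))
W(v) = 4 + 1/(3*(v + v**2)) (W(v) = 4 + 1/(3*(v + v*v)) = 4 + 1/(3*(v + v**2)))
(1/(T(19) + S(34)) + W(17))*(-983) = (1/(2*19*(-13 + 19) + 34) + (1/3)*(1 + 12*17 + 12*17**2)/(17*(1 + 17)))*(-983) = (1/(2*19*6 + 34) + (1/3)*(1/17)*(1 + 204 + 12*289)/18)*(-983) = (1/(228 + 34) + (1/3)*(1/17)*(1/18)*(1 + 204 + 3468))*(-983) = (1/262 + (1/3)*(1/17)*(1/18)*3673)*(-983) = (1/262 + 3673/918)*(-983) = (240811/60129)*(-983) = -236717213/60129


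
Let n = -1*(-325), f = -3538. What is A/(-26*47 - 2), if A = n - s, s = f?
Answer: -3863/1224 ≈ -3.1560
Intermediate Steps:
s = -3538
n = 325
A = 3863 (A = 325 - 1*(-3538) = 325 + 3538 = 3863)
A/(-26*47 - 2) = 3863/(-26*47 - 2) = 3863/(-1222 - 2) = 3863/(-1224) = 3863*(-1/1224) = -3863/1224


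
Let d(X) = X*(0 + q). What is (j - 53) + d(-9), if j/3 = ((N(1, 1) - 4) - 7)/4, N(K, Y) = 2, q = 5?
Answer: -419/4 ≈ -104.75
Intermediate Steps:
d(X) = 5*X (d(X) = X*(0 + 5) = X*5 = 5*X)
j = -27/4 (j = 3*(((2 - 4) - 7)/4) = 3*((-2 - 7)*(1/4)) = 3*(-9*1/4) = 3*(-9/4) = -27/4 ≈ -6.7500)
(j - 53) + d(-9) = (-27/4 - 53) + 5*(-9) = -239/4 - 45 = -419/4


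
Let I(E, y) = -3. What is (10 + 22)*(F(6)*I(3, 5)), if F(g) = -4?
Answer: 384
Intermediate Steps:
(10 + 22)*(F(6)*I(3, 5)) = (10 + 22)*(-4*(-3)) = 32*12 = 384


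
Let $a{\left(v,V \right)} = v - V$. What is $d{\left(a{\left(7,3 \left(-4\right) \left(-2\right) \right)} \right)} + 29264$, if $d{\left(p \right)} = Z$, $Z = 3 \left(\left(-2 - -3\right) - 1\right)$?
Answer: $29264$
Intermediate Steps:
$Z = 0$ ($Z = 3 \left(\left(-2 + 3\right) - 1\right) = 3 \left(1 - 1\right) = 3 \cdot 0 = 0$)
$d{\left(p \right)} = 0$
$d{\left(a{\left(7,3 \left(-4\right) \left(-2\right) \right)} \right)} + 29264 = 0 + 29264 = 29264$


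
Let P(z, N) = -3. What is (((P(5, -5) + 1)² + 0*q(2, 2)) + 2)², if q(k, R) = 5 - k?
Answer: 36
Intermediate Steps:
(((P(5, -5) + 1)² + 0*q(2, 2)) + 2)² = (((-3 + 1)² + 0*(5 - 1*2)) + 2)² = (((-2)² + 0*(5 - 2)) + 2)² = ((4 + 0*3) + 2)² = ((4 + 0) + 2)² = (4 + 2)² = 6² = 36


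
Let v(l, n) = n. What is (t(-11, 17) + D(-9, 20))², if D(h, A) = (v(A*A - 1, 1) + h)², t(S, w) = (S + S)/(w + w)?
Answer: 1159929/289 ≈ 4013.6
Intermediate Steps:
t(S, w) = S/w (t(S, w) = (2*S)/((2*w)) = (2*S)*(1/(2*w)) = S/w)
D(h, A) = (1 + h)²
(t(-11, 17) + D(-9, 20))² = (-11/17 + (1 - 9)²)² = (-11*1/17 + (-8)²)² = (-11/17 + 64)² = (1077/17)² = 1159929/289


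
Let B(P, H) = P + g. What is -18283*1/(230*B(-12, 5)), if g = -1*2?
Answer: 18283/3220 ≈ 5.6779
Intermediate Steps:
g = -2
B(P, H) = -2 + P (B(P, H) = P - 2 = -2 + P)
-18283*1/(230*B(-12, 5)) = -18283*1/(230*(-2 - 12)) = -18283/((-14*230)) = -18283/(-3220) = -18283*(-1/3220) = 18283/3220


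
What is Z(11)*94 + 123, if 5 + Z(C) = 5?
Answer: 123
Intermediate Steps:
Z(C) = 0 (Z(C) = -5 + 5 = 0)
Z(11)*94 + 123 = 0*94 + 123 = 0 + 123 = 123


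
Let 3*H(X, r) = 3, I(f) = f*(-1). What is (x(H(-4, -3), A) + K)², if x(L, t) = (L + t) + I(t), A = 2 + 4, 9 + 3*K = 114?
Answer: 1296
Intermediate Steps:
K = 35 (K = -3 + (⅓)*114 = -3 + 38 = 35)
I(f) = -f
H(X, r) = 1 (H(X, r) = (⅓)*3 = 1)
A = 6
x(L, t) = L (x(L, t) = (L + t) - t = L)
(x(H(-4, -3), A) + K)² = (1 + 35)² = 36² = 1296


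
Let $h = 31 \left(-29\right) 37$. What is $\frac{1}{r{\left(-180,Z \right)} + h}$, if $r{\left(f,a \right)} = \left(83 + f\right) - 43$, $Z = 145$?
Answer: $- \frac{1}{33403} \approx -2.9937 \cdot 10^{-5}$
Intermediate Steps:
$r{\left(f,a \right)} = 40 + f$
$h = -33263$ ($h = \left(-899\right) 37 = -33263$)
$\frac{1}{r{\left(-180,Z \right)} + h} = \frac{1}{\left(40 - 180\right) - 33263} = \frac{1}{-140 - 33263} = \frac{1}{-33403} = - \frac{1}{33403}$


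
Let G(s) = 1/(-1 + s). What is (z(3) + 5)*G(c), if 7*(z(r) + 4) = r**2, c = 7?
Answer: 8/21 ≈ 0.38095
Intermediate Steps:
z(r) = -4 + r**2/7
(z(3) + 5)*G(c) = ((-4 + (1/7)*3**2) + 5)/(-1 + 7) = ((-4 + (1/7)*9) + 5)/6 = ((-4 + 9/7) + 5)*(1/6) = (-19/7 + 5)*(1/6) = (16/7)*(1/6) = 8/21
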